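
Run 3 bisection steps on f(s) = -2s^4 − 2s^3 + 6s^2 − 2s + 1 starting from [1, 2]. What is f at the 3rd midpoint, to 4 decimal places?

0.2925

m = 1.5, f(m) = -5.375 (−); new bracket [1, 1.5]
m = 1.25, f(m) = -0.914062 (−); new bracket [1, 1.25]
m = 1.125, f(m) = 0.29248 (+); new bracket [1.125, 1.25]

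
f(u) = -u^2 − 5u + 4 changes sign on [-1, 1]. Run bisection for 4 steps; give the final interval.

m = 0, f(m) = 4 (+); new bracket [0, 1]
m = 0.5, f(m) = 1.25 (+); new bracket [0.5, 1]
m = 0.75, f(m) = -0.3125 (−); new bracket [0.5, 0.75]
m = 0.625, f(m) = 0.4844 (+); new bracket [0.625, 0.75]

[0.625, 0.75]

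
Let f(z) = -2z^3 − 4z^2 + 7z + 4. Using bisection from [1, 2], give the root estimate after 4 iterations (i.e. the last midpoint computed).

z = 1.5 gives f = -1.25, negative; keep [1, 1.5]
z = 1.25 gives f = 2.59375, positive; keep [1.25, 1.5]
z = 1.375 gives f = 0.863281, positive; keep [1.375, 1.5]
z = 1.4375 gives f = -0.144, negative; keep [1.375, 1.4375]

1.4375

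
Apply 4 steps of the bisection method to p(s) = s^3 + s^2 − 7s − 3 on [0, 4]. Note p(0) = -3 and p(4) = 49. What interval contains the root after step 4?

[2.25, 2.5]

p(2) = -5 < 0, so the root lies in [2, 4]
p(3) = 12 > 0, so the root lies in [2, 3]
p(2.5) = 1.375 > 0, so the root lies in [2, 2.5]
p(2.25) = -2.2969 < 0, so the root lies in [2.25, 2.5]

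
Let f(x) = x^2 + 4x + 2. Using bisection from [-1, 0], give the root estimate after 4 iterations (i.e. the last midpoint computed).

midpoint -0.5: f = 0.25 > 0 → [-1, -0.5]
midpoint -0.75: f = -0.4375 < 0 → [-0.75, -0.5]
midpoint -0.625: f = -0.109375 < 0 → [-0.625, -0.5]
midpoint -0.5625: f = 0.0664 > 0 → [-0.625, -0.5625]

-0.5625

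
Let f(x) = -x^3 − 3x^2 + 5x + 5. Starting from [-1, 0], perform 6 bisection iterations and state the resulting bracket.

[-0.75, -0.734375]

f(-0.5) = 1.875 > 0, so the root lies in [-1, -0.5]
f(-0.75) = -0.015625 < 0, so the root lies in [-0.75, -0.5]
f(-0.625) = 0.947266 > 0, so the root lies in [-0.75, -0.625]
f(-0.6875) = 0.4695 > 0, so the root lies in [-0.75, -0.6875]
f(-0.71875) = 0.2278 > 0, so the root lies in [-0.75, -0.71875]
f(-0.734375) = 0.1063 > 0, so the root lies in [-0.75, -0.734375]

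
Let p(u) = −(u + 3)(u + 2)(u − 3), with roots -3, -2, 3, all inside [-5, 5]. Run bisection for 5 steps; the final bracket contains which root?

3

m = 0, p(m) = 18 (+); new bracket [0, 5]
m = 2.5, p(m) = 12.375 (+); new bracket [2.5, 5]
m = 3.75, p(m) = -29.109375 (−); new bracket [2.5, 3.75]
m = 3.125, p(m) = -3.9238 (−); new bracket [2.5, 3.125]
m = 2.8125, p(m) = 5.2449 (+); new bracket [2.8125, 3.125]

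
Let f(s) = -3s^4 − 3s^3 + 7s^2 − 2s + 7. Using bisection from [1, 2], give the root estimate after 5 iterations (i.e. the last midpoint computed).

f(1.5) = -5.5625 < 0, so the root lies in [1, 1.5]
f(1.25) = 2.253906 > 0, so the root lies in [1.25, 1.5]
f(1.375) = -1.037842 < 0, so the root lies in [1.25, 1.375]
f(1.3125) = 0.748 > 0, so the root lies in [1.3125, 1.375]
f(1.34375) = -0.1082 < 0, so the root lies in [1.3125, 1.34375]

1.34375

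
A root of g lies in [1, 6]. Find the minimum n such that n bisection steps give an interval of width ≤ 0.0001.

16

Width after n steps is 5/2^n. Need 2^n ≥ 5/0.0001 = 50000.
2^15 = 32768 < 50000 ≤ 2^16 = 65536, so n = 16.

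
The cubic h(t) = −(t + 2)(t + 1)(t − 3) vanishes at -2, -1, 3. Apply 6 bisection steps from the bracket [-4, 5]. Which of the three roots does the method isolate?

3

m = 0.5, h(m) = 9.375 (+); new bracket [0.5, 5]
m = 2.75, h(m) = 4.453125 (+); new bracket [2.75, 5]
m = 3.875, h(m) = -25.060547 (−); new bracket [2.75, 3.875]
m = 3.3125, h(m) = -7.1594 (−); new bracket [2.75, 3.3125]
m = 3.03125, h(m) = -0.6338 (−); new bracket [2.75, 3.03125]
m = 2.890625, h(m) = 2.0811 (+); new bracket [2.890625, 3.03125]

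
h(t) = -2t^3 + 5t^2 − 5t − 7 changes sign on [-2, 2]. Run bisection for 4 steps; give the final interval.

m = 0, h(m) = -7 (−); new bracket [-2, 0]
m = -1, h(m) = 5 (+); new bracket [-1, 0]
m = -0.5, h(m) = -3 (−); new bracket [-1, -0.5]
m = -0.75, h(m) = 0.4062 (+); new bracket [-0.75, -0.5]

[-0.75, -0.5]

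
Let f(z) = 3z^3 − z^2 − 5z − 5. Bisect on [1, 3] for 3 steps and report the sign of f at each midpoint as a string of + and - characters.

+--

midpoint 2: f = 5 > 0 → [1, 2]
midpoint 1.5: f = -4.625 < 0 → [1.5, 2]
midpoint 1.75: f = -0.734375 < 0 → [1.75, 2]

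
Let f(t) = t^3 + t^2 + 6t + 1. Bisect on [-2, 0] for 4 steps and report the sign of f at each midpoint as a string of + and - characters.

---+

t = -1 gives f = -5, negative; keep [-1, 0]
t = -0.5 gives f = -1.875, negative; keep [-0.5, 0]
t = -0.25 gives f = -0.453125, negative; keep [-0.25, 0]
t = -0.125 gives f = 0.2637, positive; keep [-0.25, -0.125]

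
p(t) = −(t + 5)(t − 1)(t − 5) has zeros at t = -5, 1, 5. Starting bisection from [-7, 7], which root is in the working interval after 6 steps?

t = 0 gives p = -25, negative; keep [-7, 0]
t = -3.5 gives p = -57.375, negative; keep [-7, -3.5]
t = -5.25 gives p = 16.015625, positive; keep [-5.25, -3.5]
t = -4.375 gives p = -31.4941, negative; keep [-5.25, -4.375]
t = -4.8125 gives p = -10.6941, negative; keep [-5.25, -4.8125]
t = -5.03125 gives p = 1.8907, positive; keep [-5.03125, -4.8125]

-5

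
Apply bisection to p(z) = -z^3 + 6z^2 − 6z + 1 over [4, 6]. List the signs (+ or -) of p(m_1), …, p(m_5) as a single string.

-++--

midpoint 5: p = -4 < 0 → [4, 5]
midpoint 4.5: p = 4.375 > 0 → [4.5, 5]
midpoint 4.75: p = 0.703125 > 0 → [4.75, 5]
midpoint 4.875: p = -1.5137 < 0 → [4.75, 4.875]
midpoint 4.8125: p = -0.3723 < 0 → [4.75, 4.8125]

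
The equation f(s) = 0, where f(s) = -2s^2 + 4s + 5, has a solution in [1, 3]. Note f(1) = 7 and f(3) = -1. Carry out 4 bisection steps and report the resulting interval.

[2.75, 2.875]

f(2) = 5 > 0, so the root lies in [2, 3]
f(2.5) = 2.5 > 0, so the root lies in [2.5, 3]
f(2.75) = 0.875 > 0, so the root lies in [2.75, 3]
f(2.875) = -0.0312 < 0, so the root lies in [2.75, 2.875]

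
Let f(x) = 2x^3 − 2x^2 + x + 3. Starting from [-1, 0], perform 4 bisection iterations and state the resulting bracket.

m = -0.5, f(m) = 1.75 (+); new bracket [-1, -0.5]
m = -0.75, f(m) = 0.28125 (+); new bracket [-1, -0.75]
m = -0.875, f(m) = -0.746094 (−); new bracket [-0.875, -0.75]
m = -0.8125, f(m) = -0.2056 (−); new bracket [-0.8125, -0.75]

[-0.8125, -0.75]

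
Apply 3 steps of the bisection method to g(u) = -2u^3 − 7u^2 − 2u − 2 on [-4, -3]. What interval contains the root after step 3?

[-3.375, -3.25]

midpoint -3.5: g = 5 > 0 → [-3.5, -3]
midpoint -3.25: g = -0.78125 < 0 → [-3.5, -3.25]
midpoint -3.375: g = 1.902344 > 0 → [-3.375, -3.25]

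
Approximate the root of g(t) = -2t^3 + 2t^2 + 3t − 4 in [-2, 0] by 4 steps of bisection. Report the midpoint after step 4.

t = -1 gives g = -3, negative; keep [-2, -1]
t = -1.5 gives g = 2.75, positive; keep [-1.5, -1]
t = -1.25 gives g = -0.71875, negative; keep [-1.5, -1.25]
t = -1.375 gives g = 0.8555, positive; keep [-1.375, -1.25]

-1.375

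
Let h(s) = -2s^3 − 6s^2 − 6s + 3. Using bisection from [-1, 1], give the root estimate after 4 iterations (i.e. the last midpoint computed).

m = 0, h(m) = 3 (+); new bracket [0, 1]
m = 0.5, h(m) = -1.75 (−); new bracket [0, 0.5]
m = 0.25, h(m) = 1.09375 (+); new bracket [0.25, 0.5]
m = 0.375, h(m) = -0.1992 (−); new bracket [0.25, 0.375]

0.375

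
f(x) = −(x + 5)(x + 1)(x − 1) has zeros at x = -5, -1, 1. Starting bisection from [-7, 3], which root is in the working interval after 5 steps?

-5

f(-2) = -9 < 0, so the root lies in [-7, -2]
f(-4.5) = -9.625 < 0, so the root lies in [-7, -4.5]
f(-5.75) = 24.046875 > 0, so the root lies in [-5.75, -4.5]
f(-5.125) = 3.1582 > 0, so the root lies in [-5.125, -4.5]
f(-4.8125) = -4.155 < 0, so the root lies in [-5.125, -4.8125]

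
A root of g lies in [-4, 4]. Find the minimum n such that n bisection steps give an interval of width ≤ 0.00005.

18

Width after n steps is 8/2^n. Need 2^n ≥ 8/0.00005 = 160000.
2^17 = 131072 < 160000 ≤ 2^18 = 262144, so n = 18.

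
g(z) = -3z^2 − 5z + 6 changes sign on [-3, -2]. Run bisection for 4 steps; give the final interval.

m = -2.5, g(m) = -0.25 (−); new bracket [-2.5, -2]
m = -2.25, g(m) = 2.0625 (+); new bracket [-2.5, -2.25]
m = -2.375, g(m) = 0.953125 (+); new bracket [-2.5, -2.375]
m = -2.4375, g(m) = 0.3633 (+); new bracket [-2.5, -2.4375]

[-2.5, -2.4375]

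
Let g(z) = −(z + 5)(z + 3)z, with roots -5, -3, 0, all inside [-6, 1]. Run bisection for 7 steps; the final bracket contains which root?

0

midpoint -2.5: g = 3.125 > 0 → [-2.5, 1]
midpoint -0.75: g = 7.171875 > 0 → [-0.75, 1]
midpoint 0.125: g = -2.001953 < 0 → [-0.75, 0.125]
midpoint -0.3125: g = 3.9368 > 0 → [-0.3125, 0.125]
midpoint -0.09375: g = 1.3368 > 0 → [-0.09375, 0.125]
midpoint 0.015625: g = -0.2363 < 0 → [-0.09375, 0.015625]
midpoint -0.0390625: g = 0.5738 > 0 → [-0.0390625, 0.015625]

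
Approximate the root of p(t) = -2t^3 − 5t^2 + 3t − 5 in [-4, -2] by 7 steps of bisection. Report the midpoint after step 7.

-3.203125

p(-3) = -5 < 0, so the root lies in [-4, -3]
p(-3.5) = 9 > 0, so the root lies in [-3.5, -3]
p(-3.25) = 1.09375 > 0, so the root lies in [-3.25, -3]
p(-3.125) = -2.168 < 0, so the root lies in [-3.25, -3.125]
p(-3.1875) = -0.5923 < 0, so the root lies in [-3.25, -3.1875]
p(-3.21875) = 0.2368 > 0, so the root lies in [-3.21875, -3.1875]
p(-3.203125) = -0.1812 < 0, so the root lies in [-3.21875, -3.203125]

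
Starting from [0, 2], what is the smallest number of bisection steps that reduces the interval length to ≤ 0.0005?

Width after n steps is 2/2^n. Need 2^n ≥ 2/0.0005 = 4000.
2^11 = 2048 < 4000 ≤ 2^12 = 4096, so n = 12.

12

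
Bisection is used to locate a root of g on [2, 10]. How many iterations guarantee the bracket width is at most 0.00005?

Width after n steps is 8/2^n. Need 2^n ≥ 8/0.00005 = 160000.
2^17 = 131072 < 160000 ≤ 2^18 = 262144, so n = 18.

18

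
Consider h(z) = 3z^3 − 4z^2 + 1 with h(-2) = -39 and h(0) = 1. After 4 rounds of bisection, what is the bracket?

[-0.5, -0.375]

z = -1 gives h = -6, negative; keep [-1, 0]
z = -0.5 gives h = -0.375, negative; keep [-0.5, 0]
z = -0.25 gives h = 0.703125, positive; keep [-0.5, -0.25]
z = -0.375 gives h = 0.2793, positive; keep [-0.5, -0.375]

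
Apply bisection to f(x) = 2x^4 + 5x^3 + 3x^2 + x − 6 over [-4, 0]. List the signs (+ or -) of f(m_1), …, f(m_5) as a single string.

f(-2) = -4 < 0, so the root lies in [-4, -2]
f(-3) = 45 > 0, so the root lies in [-3, -2]
f(-2.5) = 10.25 > 0, so the root lies in [-2.5, -2]
f(-2.25) = 1.2422 > 0, so the root lies in [-2.25, -2]
f(-2.125) = -1.7749 < 0, so the root lies in [-2.25, -2.125]

-+++-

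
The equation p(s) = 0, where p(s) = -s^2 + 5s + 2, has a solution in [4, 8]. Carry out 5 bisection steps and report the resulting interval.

[5.25, 5.375]

m = 6, p(m) = -4 (−); new bracket [4, 6]
m = 5, p(m) = 2 (+); new bracket [5, 6]
m = 5.5, p(m) = -0.75 (−); new bracket [5, 5.5]
m = 5.25, p(m) = 0.6875 (+); new bracket [5.25, 5.5]
m = 5.375, p(m) = -0.0156 (−); new bracket [5.25, 5.375]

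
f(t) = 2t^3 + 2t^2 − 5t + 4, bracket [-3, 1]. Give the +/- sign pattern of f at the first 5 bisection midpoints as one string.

t = -1 gives f = 9, positive; keep [-3, -1]
t = -2 gives f = 6, positive; keep [-3, -2]
t = -2.5 gives f = -2.25, negative; keep [-2.5, -2]
t = -2.25 gives f = 2.5938, positive; keep [-2.5, -2.25]
t = -2.375 gives f = 0.3633, positive; keep [-2.5, -2.375]

++-++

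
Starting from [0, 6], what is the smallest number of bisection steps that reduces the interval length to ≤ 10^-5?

20

Width after n steps is 6/2^n. Need 2^n ≥ 6/10^-5 = 600000.
2^19 = 524288 < 600000 ≤ 2^20 = 1048576, so n = 20.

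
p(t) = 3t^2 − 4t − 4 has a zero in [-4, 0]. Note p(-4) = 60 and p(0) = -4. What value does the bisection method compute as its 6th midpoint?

-0.6875

p(-2) = 16 > 0, so the root lies in [-2, 0]
p(-1) = 3 > 0, so the root lies in [-1, 0]
p(-0.5) = -1.25 < 0, so the root lies in [-1, -0.5]
p(-0.75) = 0.6875 > 0, so the root lies in [-0.75, -0.5]
p(-0.625) = -0.3281 < 0, so the root lies in [-0.75, -0.625]
p(-0.6875) = 0.168 > 0, so the root lies in [-0.6875, -0.625]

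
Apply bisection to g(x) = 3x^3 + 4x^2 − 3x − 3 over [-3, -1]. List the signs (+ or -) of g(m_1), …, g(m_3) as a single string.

g(-2) = -5 < 0, so the root lies in [-2, -1]
g(-1.5) = 0.375 > 0, so the root lies in [-2, -1.5]
g(-1.75) = -1.578125 < 0, so the root lies in [-1.75, -1.5]

-+-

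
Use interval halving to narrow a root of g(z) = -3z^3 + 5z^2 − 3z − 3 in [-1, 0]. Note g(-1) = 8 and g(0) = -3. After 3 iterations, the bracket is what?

[-0.5, -0.375]

g(-0.5) = 0.125 > 0, so the root lies in [-0.5, 0]
g(-0.25) = -1.890625 < 0, so the root lies in [-0.5, -0.25]
g(-0.375) = -1.013672 < 0, so the root lies in [-0.5, -0.375]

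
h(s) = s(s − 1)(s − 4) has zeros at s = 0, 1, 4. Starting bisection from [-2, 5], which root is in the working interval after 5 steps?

m = 1.5, h(m) = -1.875 (−); new bracket [1.5, 5]
m = 3.25, h(m) = -5.484375 (−); new bracket [3.25, 5]
m = 4.125, h(m) = 1.611328 (+); new bracket [3.25, 4.125]
m = 3.6875, h(m) = -3.0969 (−); new bracket [3.6875, 4.125]
m = 3.90625, h(m) = -1.0643 (−); new bracket [3.90625, 4.125]

4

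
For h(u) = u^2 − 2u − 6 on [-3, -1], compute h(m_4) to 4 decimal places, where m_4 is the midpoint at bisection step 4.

-0.1094

u = -2 gives h = 2, positive; keep [-2, -1]
u = -1.5 gives h = -0.75, negative; keep [-2, -1.5]
u = -1.75 gives h = 0.5625, positive; keep [-1.75, -1.5]
u = -1.625 gives h = -0.1094, negative; keep [-1.75, -1.625]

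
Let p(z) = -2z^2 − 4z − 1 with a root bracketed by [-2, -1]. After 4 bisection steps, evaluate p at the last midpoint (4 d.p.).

0.0547

z = -1.5 gives p = 0.5, positive; keep [-2, -1.5]
z = -1.75 gives p = -0.125, negative; keep [-1.75, -1.5]
z = -1.625 gives p = 0.21875, positive; keep [-1.75, -1.625]
z = -1.6875 gives p = 0.0547, positive; keep [-1.75, -1.6875]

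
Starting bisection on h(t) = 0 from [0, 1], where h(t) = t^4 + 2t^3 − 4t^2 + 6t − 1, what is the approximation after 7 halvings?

0.1953125

m = 0.5, h(m) = 1.3125 (+); new bracket [0, 0.5]
m = 0.25, h(m) = 0.285156 (+); new bracket [0, 0.25]
m = 0.125, h(m) = -0.30835 (−); new bracket [0.125, 0.25]
m = 0.1875, h(m) = -0.0012 (−); new bracket [0.1875, 0.25]
m = 0.21875, h(m) = 0.1443 (+); new bracket [0.1875, 0.21875]
m = 0.203125, h(m) = 0.0722 (+); new bracket [0.1875, 0.203125]
m = 0.1953125, h(m) = 0.0356 (+); new bracket [0.1875, 0.1953125]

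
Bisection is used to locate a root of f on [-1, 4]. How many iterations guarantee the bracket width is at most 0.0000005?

24

Width after n steps is 5/2^n. Need 2^n ≥ 5/0.0000005 = 10000000.
2^23 = 8388608 < 10000000 ≤ 2^24 = 16777216, so n = 24.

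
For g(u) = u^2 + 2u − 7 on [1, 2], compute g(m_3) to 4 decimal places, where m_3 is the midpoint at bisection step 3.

0.2656

g(1.5) = -1.75 < 0, so the root lies in [1.5, 2]
g(1.75) = -0.4375 < 0, so the root lies in [1.75, 2]
g(1.875) = 0.265625 > 0, so the root lies in [1.75, 1.875]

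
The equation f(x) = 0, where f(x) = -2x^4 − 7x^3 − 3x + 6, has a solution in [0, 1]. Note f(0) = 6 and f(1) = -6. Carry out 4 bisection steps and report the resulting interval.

midpoint 0.5: f = 3.5 > 0 → [0.5, 1]
midpoint 0.75: f = 0.164062 > 0 → [0.75, 1]
midpoint 0.875: f = -2.486816 < 0 → [0.75, 0.875]
midpoint 0.8125: f = -1.0638 < 0 → [0.75, 0.8125]

[0.75, 0.8125]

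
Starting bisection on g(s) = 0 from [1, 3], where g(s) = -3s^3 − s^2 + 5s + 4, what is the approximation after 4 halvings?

m = 2, g(m) = -14 (−); new bracket [1, 2]
m = 1.5, g(m) = -0.875 (−); new bracket [1, 1.5]
m = 1.25, g(m) = 2.828125 (+); new bracket [1.25, 1.5]
m = 1.375, g(m) = 1.1855 (+); new bracket [1.375, 1.5]

1.375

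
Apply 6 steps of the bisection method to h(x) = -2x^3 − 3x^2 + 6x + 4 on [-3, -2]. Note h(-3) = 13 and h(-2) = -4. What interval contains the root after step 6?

[-2.40625, -2.390625]

midpoint -2.5: h = 1.5 > 0 → [-2.5, -2]
midpoint -2.25: h = -1.90625 < 0 → [-2.5, -2.25]
midpoint -2.375: h = -0.378906 < 0 → [-2.5, -2.375]
midpoint -2.4375: h = 0.5151 > 0 → [-2.4375, -2.375]
midpoint -2.40625: h = 0.0569 > 0 → [-2.40625, -2.375]
midpoint -2.390625: h = -0.1637 < 0 → [-2.40625, -2.390625]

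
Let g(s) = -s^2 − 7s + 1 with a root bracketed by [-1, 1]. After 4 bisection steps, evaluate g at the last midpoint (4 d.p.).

0.1094

s = 0 gives g = 1, positive; keep [0, 1]
s = 0.5 gives g = -2.75, negative; keep [0, 0.5]
s = 0.25 gives g = -0.8125, negative; keep [0, 0.25]
s = 0.125 gives g = 0.1094, positive; keep [0.125, 0.25]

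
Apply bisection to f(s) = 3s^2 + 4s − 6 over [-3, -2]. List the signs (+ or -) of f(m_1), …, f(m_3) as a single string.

++-

midpoint -2.5: f = 2.75 > 0 → [-2.5, -2]
midpoint -2.25: f = 0.1875 > 0 → [-2.25, -2]
midpoint -2.125: f = -0.953125 < 0 → [-2.25, -2.125]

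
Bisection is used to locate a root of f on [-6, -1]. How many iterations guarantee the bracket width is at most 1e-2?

Width after n steps is 5/2^n. Need 2^n ≥ 5/1e-2 = 500.
2^8 = 256 < 500 ≤ 2^9 = 512, so n = 9.

9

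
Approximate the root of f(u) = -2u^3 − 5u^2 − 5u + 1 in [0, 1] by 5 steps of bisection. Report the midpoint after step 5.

0.15625

midpoint 0.5: f = -3 < 0 → [0, 0.5]
midpoint 0.25: f = -0.59375 < 0 → [0, 0.25]
midpoint 0.125: f = 0.292969 > 0 → [0.125, 0.25]
midpoint 0.1875: f = -0.1265 < 0 → [0.125, 0.1875]
midpoint 0.15625: f = 0.0891 > 0 → [0.15625, 0.1875]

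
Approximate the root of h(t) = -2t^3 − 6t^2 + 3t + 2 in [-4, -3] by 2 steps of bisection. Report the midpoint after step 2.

-3.25

t = -3.5 gives h = 3.75, positive; keep [-3.5, -3]
t = -3.25 gives h = -2.46875, negative; keep [-3.5, -3.25]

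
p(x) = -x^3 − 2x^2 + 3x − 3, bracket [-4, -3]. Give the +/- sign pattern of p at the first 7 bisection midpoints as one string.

++---++

midpoint -3.5: p = 4.875 > 0 → [-3.5, -3]
midpoint -3.25: p = 0.453125 > 0 → [-3.25, -3]
midpoint -3.125: p = -1.388672 < 0 → [-3.25, -3.125]
midpoint -3.1875: p = -0.4973 < 0 → [-3.25, -3.1875]
midpoint -3.21875: p = -0.0296 < 0 → [-3.25, -3.21875]
midpoint -3.234375: p = 0.2099 > 0 → [-3.234375, -3.21875]
midpoint -3.2265625: p = 0.0897 > 0 → [-3.2265625, -3.21875]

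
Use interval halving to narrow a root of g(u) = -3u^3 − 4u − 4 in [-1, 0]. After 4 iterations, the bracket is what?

u = -0.5 gives g = -1.625, negative; keep [-1, -0.5]
u = -0.75 gives g = 0.265625, positive; keep [-0.75, -0.5]
u = -0.625 gives g = -0.767578, negative; keep [-0.75, -0.625]
u = -0.6875 gives g = -0.2751, negative; keep [-0.75, -0.6875]

[-0.75, -0.6875]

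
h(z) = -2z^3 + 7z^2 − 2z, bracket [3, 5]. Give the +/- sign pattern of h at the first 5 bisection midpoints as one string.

---+-

m = 4, h(m) = -24 (−); new bracket [3, 4]
m = 3.5, h(m) = -7 (−); new bracket [3, 3.5]
m = 3.25, h(m) = -1.21875 (−); new bracket [3, 3.25]
m = 3.125, h(m) = 1.0742 (+); new bracket [3.125, 3.25]
m = 3.1875, h(m) = -0.0249 (−); new bracket [3.125, 3.1875]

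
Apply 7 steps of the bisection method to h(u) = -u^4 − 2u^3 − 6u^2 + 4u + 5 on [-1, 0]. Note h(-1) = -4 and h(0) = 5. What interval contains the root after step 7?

[-0.6796875, -0.671875]

m = -0.5, h(m) = 1.6875 (+); new bracket [-1, -0.5]
m = -0.75, h(m) = -0.847656 (−); new bracket [-0.75, -0.5]
m = -0.625, h(m) = 0.491943 (+); new bracket [-0.75, -0.625]
m = -0.6875, h(m) = -0.1594 (−); new bracket [-0.6875, -0.625]
m = -0.65625, h(m) = 0.1708 (+); new bracket [-0.6875, -0.65625]
m = -0.671875, h(m) = 0.0068 (+); new bracket [-0.6875, -0.671875]
m = -0.6796875, h(m) = -0.076 (−); new bracket [-0.6796875, -0.671875]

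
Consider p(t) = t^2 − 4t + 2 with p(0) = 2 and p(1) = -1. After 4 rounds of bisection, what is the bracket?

t = 0.5 gives p = 0.25, positive; keep [0.5, 1]
t = 0.75 gives p = -0.4375, negative; keep [0.5, 0.75]
t = 0.625 gives p = -0.109375, negative; keep [0.5, 0.625]
t = 0.5625 gives p = 0.0664, positive; keep [0.5625, 0.625]

[0.5625, 0.625]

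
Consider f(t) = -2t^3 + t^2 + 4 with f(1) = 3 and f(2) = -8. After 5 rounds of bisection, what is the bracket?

[1.4375, 1.46875]

midpoint 1.5: f = -0.5 < 0 → [1, 1.5]
midpoint 1.25: f = 1.65625 > 0 → [1.25, 1.5]
midpoint 1.375: f = 0.691406 > 0 → [1.375, 1.5]
midpoint 1.4375: f = 0.1255 > 0 → [1.4375, 1.5]
midpoint 1.46875: f = -0.1796 < 0 → [1.4375, 1.46875]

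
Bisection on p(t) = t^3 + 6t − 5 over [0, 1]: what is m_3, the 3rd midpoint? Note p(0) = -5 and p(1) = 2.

0.875

midpoint 0.5: p = -1.875 < 0 → [0.5, 1]
midpoint 0.75: p = -0.078125 < 0 → [0.75, 1]
midpoint 0.875: p = 0.919922 > 0 → [0.75, 0.875]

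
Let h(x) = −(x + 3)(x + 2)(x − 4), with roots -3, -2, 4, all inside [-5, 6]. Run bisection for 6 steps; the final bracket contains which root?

h(0.5) = 30.625 > 0, so the root lies in [0.5, 6]
h(3.25) = 24.609375 > 0, so the root lies in [3.25, 6]
h(4.625) = -31.572266 < 0, so the root lies in [3.25, 4.625]
h(3.9375) = 2.5745 > 0, so the root lies in [3.9375, 4.625]
h(4.28125) = -12.8631 < 0, so the root lies in [3.9375, 4.28125]
h(4.109375) = -4.7506 < 0, so the root lies in [3.9375, 4.109375]

4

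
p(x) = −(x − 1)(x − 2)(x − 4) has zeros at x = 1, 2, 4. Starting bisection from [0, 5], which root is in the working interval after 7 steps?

m = 2.5, p(m) = 1.125 (+); new bracket [2.5, 5]
m = 3.75, p(m) = 1.203125 (+); new bracket [3.75, 5]
m = 4.375, p(m) = -3.005859 (−); new bracket [3.75, 4.375]
m = 4.0625, p(m) = -0.3948 (−); new bracket [3.75, 4.0625]
m = 3.90625, p(m) = 0.5194 (+); new bracket [3.90625, 4.0625]
m = 3.984375, p(m) = 0.0925 (+); new bracket [3.984375, 4.0625]
m = 4.0234375, p(m) = -0.1434 (−); new bracket [3.984375, 4.0234375]

4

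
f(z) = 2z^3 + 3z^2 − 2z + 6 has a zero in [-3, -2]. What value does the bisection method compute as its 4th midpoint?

midpoint -2.5: f = -1.5 < 0 → [-2.5, -2]
midpoint -2.25: f = 2.90625 > 0 → [-2.5, -2.25]
midpoint -2.375: f = 0.878906 > 0 → [-2.5, -2.375]
midpoint -2.4375: f = -0.2651 < 0 → [-2.4375, -2.375]

-2.4375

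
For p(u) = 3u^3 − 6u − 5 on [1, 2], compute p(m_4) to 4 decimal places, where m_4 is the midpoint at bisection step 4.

u = 1.5 gives p = -3.875, negative; keep [1.5, 2]
u = 1.75 gives p = 0.578125, positive; keep [1.5, 1.75]
u = 1.625 gives p = -1.876953, negative; keep [1.625, 1.75]
u = 1.6875 gives p = -0.7087, negative; keep [1.6875, 1.75]

-0.7087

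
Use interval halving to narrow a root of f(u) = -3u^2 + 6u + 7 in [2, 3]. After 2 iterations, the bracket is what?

m = 2.5, f(m) = 3.25 (+); new bracket [2.5, 3]
m = 2.75, f(m) = 0.8125 (+); new bracket [2.75, 3]

[2.75, 3]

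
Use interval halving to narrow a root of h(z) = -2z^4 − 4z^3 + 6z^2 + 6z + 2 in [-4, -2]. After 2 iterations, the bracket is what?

midpoint -3: h = -16 < 0 → [-3, -2]
midpoint -2.5: h = 8.875 > 0 → [-3, -2.5]

[-3, -2.5]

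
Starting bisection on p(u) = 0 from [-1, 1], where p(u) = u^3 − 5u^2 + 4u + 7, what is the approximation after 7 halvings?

-0.796875

u = 0 gives p = 7, positive; keep [-1, 0]
u = -0.5 gives p = 3.625, positive; keep [-1, -0.5]
u = -0.75 gives p = 0.765625, positive; keep [-1, -0.75]
u = -0.875 gives p = -0.998, negative; keep [-0.875, -0.75]
u = -0.8125 gives p = -0.0872, negative; keep [-0.8125, -0.75]
u = -0.78125 gives p = 0.3464, positive; keep [-0.8125, -0.78125]
u = -0.796875 gives p = 0.1314, positive; keep [-0.8125, -0.796875]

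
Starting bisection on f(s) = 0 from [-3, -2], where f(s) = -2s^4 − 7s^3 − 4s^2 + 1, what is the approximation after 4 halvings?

midpoint -2.5: f = 7.25 > 0 → [-3, -2.5]
midpoint -2.75: f = 1.945312 > 0 → [-3, -2.75]
midpoint -2.875: f = -2.35791 < 0 → [-2.875, -2.75]
midpoint -2.8125: f = -0.0506 < 0 → [-2.8125, -2.75]

-2.8125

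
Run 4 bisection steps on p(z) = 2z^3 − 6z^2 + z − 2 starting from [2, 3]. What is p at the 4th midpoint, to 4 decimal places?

z = 2.5 gives p = -5.75, negative; keep [2.5, 3]
z = 2.75 gives p = -3.03125, negative; keep [2.75, 3]
z = 2.875 gives p = -1.191406, negative; keep [2.875, 3]
z = 2.9375 gives p = -0.1411, negative; keep [2.9375, 3]

-0.1411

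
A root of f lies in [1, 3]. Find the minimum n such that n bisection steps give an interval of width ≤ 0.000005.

19

Width after n steps is 2/2^n. Need 2^n ≥ 2/0.000005 = 400000.
2^18 = 262144 < 400000 ≤ 2^19 = 524288, so n = 19.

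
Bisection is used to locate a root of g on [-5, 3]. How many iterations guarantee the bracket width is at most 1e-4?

Width after n steps is 8/2^n. Need 2^n ≥ 8/1e-4 = 80000.
2^16 = 65536 < 80000 ≤ 2^17 = 131072, so n = 17.

17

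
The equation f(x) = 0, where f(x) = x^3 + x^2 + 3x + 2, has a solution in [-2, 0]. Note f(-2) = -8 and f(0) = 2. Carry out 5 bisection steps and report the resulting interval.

[-0.75, -0.6875]

x = -1 gives f = -1, negative; keep [-1, 0]
x = -0.5 gives f = 0.625, positive; keep [-1, -0.5]
x = -0.75 gives f = -0.109375, negative; keep [-0.75, -0.5]
x = -0.625 gives f = 0.2715, positive; keep [-0.75, -0.625]
x = -0.6875 gives f = 0.0852, positive; keep [-0.75, -0.6875]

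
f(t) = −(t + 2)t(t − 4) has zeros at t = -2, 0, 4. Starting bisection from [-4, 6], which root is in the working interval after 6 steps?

4

m = 1, f(m) = 9 (+); new bracket [1, 6]
m = 3.5, f(m) = 9.625 (+); new bracket [3.5, 6]
m = 4.75, f(m) = -24.046875 (−); new bracket [3.5, 4.75]
m = 4.125, f(m) = -3.1582 (−); new bracket [3.5, 4.125]
m = 3.8125, f(m) = 4.155 (+); new bracket [3.8125, 4.125]
m = 3.96875, f(m) = 0.7403 (+); new bracket [3.96875, 4.125]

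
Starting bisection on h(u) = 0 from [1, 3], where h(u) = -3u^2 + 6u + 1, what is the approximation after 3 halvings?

h(2) = 1 > 0, so the root lies in [2, 3]
h(2.5) = -2.75 < 0, so the root lies in [2, 2.5]
h(2.25) = -0.6875 < 0, so the root lies in [2, 2.25]

2.25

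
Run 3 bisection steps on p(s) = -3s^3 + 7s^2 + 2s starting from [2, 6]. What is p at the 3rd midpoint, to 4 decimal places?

1.8750

p(4) = -72 < 0, so the root lies in [2, 4]
p(3) = -12 < 0, so the root lies in [2, 3]
p(2.5) = 1.875 > 0, so the root lies in [2.5, 3]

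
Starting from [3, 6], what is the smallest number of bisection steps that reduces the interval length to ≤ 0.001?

12

Width after n steps is 3/2^n. Need 2^n ≥ 3/0.001 = 3000.
2^11 = 2048 < 3000 ≤ 2^12 = 4096, so n = 12.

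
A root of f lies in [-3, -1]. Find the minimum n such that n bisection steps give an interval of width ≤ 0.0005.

Width after n steps is 2/2^n. Need 2^n ≥ 2/0.0005 = 4000.
2^11 = 2048 < 4000 ≤ 2^12 = 4096, so n = 12.

12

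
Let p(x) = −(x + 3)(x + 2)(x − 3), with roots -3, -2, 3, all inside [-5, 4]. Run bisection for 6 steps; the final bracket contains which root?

3

m = -0.5, p(m) = 13.125 (+); new bracket [-0.5, 4]
m = 1.75, p(m) = 22.265625 (+); new bracket [1.75, 4]
m = 2.875, p(m) = 3.580078 (+); new bracket [2.875, 4]
m = 3.4375, p(m) = -15.3142 (−); new bracket [2.875, 3.4375]
m = 3.15625, p(m) = -4.9599 (−); new bracket [2.875, 3.15625]
m = 3.015625, p(m) = -0.4714 (−); new bracket [2.875, 3.015625]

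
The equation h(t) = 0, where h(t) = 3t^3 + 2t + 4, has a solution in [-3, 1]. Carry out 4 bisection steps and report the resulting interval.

m = -1, h(m) = -1 (−); new bracket [-1, 1]
m = 0, h(m) = 4 (+); new bracket [-1, 0]
m = -0.5, h(m) = 2.625 (+); new bracket [-1, -0.5]
m = -0.75, h(m) = 1.2344 (+); new bracket [-1, -0.75]

[-1, -0.75]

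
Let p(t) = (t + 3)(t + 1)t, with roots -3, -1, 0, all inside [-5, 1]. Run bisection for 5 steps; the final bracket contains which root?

m = -2, p(m) = 2 (+); new bracket [-5, -2]
m = -3.5, p(m) = -4.375 (−); new bracket [-3.5, -2]
m = -2.75, p(m) = 1.203125 (+); new bracket [-3.5, -2.75]
m = -3.125, p(m) = -0.8301 (−); new bracket [-3.125, -2.75]
m = -2.9375, p(m) = 0.3557 (+); new bracket [-3.125, -2.9375]

-3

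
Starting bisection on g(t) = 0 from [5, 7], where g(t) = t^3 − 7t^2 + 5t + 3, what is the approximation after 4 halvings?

m = 6, g(m) = -3 (−); new bracket [6, 7]
m = 6.5, g(m) = 14.375 (+); new bracket [6, 6.5]
m = 6.25, g(m) = 4.953125 (+); new bracket [6, 6.25]
m = 6.125, g(m) = 0.7988 (+); new bracket [6, 6.125]

6.125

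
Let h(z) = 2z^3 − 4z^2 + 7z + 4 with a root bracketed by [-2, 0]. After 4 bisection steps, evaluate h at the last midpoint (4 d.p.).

0.7070

midpoint -1: h = -9 < 0 → [-1, 0]
midpoint -0.5: h = -0.75 < 0 → [-0.5, 0]
midpoint -0.25: h = 1.96875 > 0 → [-0.5, -0.25]
midpoint -0.375: h = 0.707 > 0 → [-0.5, -0.375]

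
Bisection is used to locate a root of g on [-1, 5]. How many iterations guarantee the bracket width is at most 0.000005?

Width after n steps is 6/2^n. Need 2^n ≥ 6/0.000005 = 1200000.
2^20 = 1048576 < 1200000 ≤ 2^21 = 2097152, so n = 21.

21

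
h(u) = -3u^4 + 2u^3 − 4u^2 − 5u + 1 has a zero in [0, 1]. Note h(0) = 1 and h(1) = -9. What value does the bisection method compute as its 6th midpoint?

0.171875

midpoint 0.5: h = -2.4375 < 0 → [0, 0.5]
midpoint 0.25: h = -0.480469 < 0 → [0, 0.25]
midpoint 0.125: h = 0.315674 > 0 → [0.125, 0.25]
midpoint 0.1875: h = -0.0686 < 0 → [0.125, 0.1875]
midpoint 0.15625: h = 0.1269 > 0 → [0.15625, 0.1875]
midpoint 0.171875: h = 0.03 > 0 → [0.171875, 0.1875]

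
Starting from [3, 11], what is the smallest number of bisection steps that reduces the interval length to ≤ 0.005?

Width after n steps is 8/2^n. Need 2^n ≥ 8/0.005 = 1600.
2^10 = 1024 < 1600 ≤ 2^11 = 2048, so n = 11.

11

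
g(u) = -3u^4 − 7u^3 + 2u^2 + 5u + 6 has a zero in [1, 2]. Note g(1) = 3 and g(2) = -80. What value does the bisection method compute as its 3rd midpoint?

g(1.5) = -20.8125 < 0, so the root lies in [1, 1.5]
g(1.25) = -5.621094 < 0, so the root lies in [1, 1.25]
g(1.125) = -0.615967 < 0, so the root lies in [1, 1.125]

1.125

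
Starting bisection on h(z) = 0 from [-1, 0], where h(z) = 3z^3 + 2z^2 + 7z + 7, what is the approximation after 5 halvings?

-0.90625

midpoint -0.5: h = 3.625 > 0 → [-1, -0.5]
midpoint -0.75: h = 1.609375 > 0 → [-1, -0.75]
midpoint -0.875: h = 0.396484 > 0 → [-1, -0.875]
midpoint -0.9375: h = -0.2766 < 0 → [-0.9375, -0.875]
midpoint -0.90625: h = 0.0659 > 0 → [-0.9375, -0.90625]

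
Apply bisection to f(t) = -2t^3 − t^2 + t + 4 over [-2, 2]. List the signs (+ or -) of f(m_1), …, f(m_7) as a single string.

++--+++

f(0) = 4 > 0, so the root lies in [0, 2]
f(1) = 2 > 0, so the root lies in [1, 2]
f(1.5) = -3.5 < 0, so the root lies in [1, 1.5]
f(1.25) = -0.2188 < 0, so the root lies in [1, 1.25]
f(1.125) = 1.0117 > 0, so the root lies in [1.125, 1.25]
f(1.1875) = 0.4282 > 0, so the root lies in [1.1875, 1.25]
f(1.21875) = 0.1129 > 0, so the root lies in [1.21875, 1.25]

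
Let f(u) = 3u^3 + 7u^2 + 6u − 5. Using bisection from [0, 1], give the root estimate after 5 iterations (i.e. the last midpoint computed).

0.46875

m = 0.5, f(m) = 0.125 (+); new bracket [0, 0.5]
m = 0.25, f(m) = -3.015625 (−); new bracket [0.25, 0.5]
m = 0.375, f(m) = -1.607422 (−); new bracket [0.375, 0.5]
m = 0.4375, f(m) = -0.7839 (−); new bracket [0.4375, 0.5]
m = 0.46875, f(m) = -0.3404 (−); new bracket [0.46875, 0.5]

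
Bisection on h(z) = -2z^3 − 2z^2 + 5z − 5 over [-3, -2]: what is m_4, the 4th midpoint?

-2.4375

z = -2.5 gives h = 1.25, positive; keep [-2.5, -2]
z = -2.25 gives h = -3.59375, negative; keep [-2.5, -2.25]
z = -2.375 gives h = -1.363281, negative; keep [-2.5, -2.375]
z = -2.4375 gives h = -0.106, negative; keep [-2.5, -2.4375]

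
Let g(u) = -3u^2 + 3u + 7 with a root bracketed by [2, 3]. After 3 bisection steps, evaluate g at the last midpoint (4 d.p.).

u = 2.5 gives g = -4.25, negative; keep [2, 2.5]
u = 2.25 gives g = -1.4375, negative; keep [2, 2.25]
u = 2.125 gives g = -0.171875, negative; keep [2, 2.125]

-0.1719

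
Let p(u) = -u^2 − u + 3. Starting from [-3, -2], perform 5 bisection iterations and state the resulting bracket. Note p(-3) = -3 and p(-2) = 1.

[-2.3125, -2.28125]

u = -2.5 gives p = -0.75, negative; keep [-2.5, -2]
u = -2.25 gives p = 0.1875, positive; keep [-2.5, -2.25]
u = -2.375 gives p = -0.265625, negative; keep [-2.375, -2.25]
u = -2.3125 gives p = -0.0352, negative; keep [-2.3125, -2.25]
u = -2.28125 gives p = 0.0771, positive; keep [-2.3125, -2.28125]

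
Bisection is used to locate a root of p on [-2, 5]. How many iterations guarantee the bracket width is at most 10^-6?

23

Width after n steps is 7/2^n. Need 2^n ≥ 7/10^-6 = 7000000.
2^22 = 4194304 < 7000000 ≤ 2^23 = 8388608, so n = 23.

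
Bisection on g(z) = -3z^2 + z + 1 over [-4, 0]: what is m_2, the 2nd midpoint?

-1

g(-2) = -13 < 0, so the root lies in [-2, 0]
g(-1) = -3 < 0, so the root lies in [-1, 0]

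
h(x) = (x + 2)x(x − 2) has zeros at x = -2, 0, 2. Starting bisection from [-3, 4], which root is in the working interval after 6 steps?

2

m = 0.5, h(m) = -1.875 (−); new bracket [0.5, 4]
m = 2.25, h(m) = 2.390625 (+); new bracket [0.5, 2.25]
m = 1.375, h(m) = -2.900391 (−); new bracket [1.375, 2.25]
m = 1.8125, h(m) = -1.2957 (−); new bracket [1.8125, 2.25]
m = 2.03125, h(m) = 0.2559 (+); new bracket [1.8125, 2.03125]
m = 1.921875, h(m) = -0.5889 (−); new bracket [1.921875, 2.03125]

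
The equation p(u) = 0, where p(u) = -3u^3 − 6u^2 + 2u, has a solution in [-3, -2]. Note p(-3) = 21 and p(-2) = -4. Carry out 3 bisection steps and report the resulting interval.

u = -2.5 gives p = 4.375, positive; keep [-2.5, -2]
u = -2.25 gives p = -0.703125, negative; keep [-2.5, -2.25]
u = -2.375 gives p = 1.595703, positive; keep [-2.375, -2.25]

[-2.375, -2.25]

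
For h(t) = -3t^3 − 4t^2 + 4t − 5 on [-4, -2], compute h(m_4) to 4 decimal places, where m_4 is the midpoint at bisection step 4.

t = -3 gives h = 28, positive; keep [-3, -2]
t = -2.5 gives h = 6.875, positive; keep [-2.5, -2]
t = -2.25 gives h = -0.078125, negative; keep [-2.5, -2.25]
t = -2.375 gives h = 3.127, positive; keep [-2.375, -2.25]

3.1270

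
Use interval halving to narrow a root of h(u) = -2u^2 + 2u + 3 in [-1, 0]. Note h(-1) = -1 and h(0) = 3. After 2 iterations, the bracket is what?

m = -0.5, h(m) = 1.5 (+); new bracket [-1, -0.5]
m = -0.75, h(m) = 0.375 (+); new bracket [-1, -0.75]

[-1, -0.75]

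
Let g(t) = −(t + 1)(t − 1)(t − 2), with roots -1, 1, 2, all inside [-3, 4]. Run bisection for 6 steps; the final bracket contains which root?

g(0.5) = -1.125 < 0, so the root lies in [-3, 0.5]
g(-1.25) = 1.828125 > 0, so the root lies in [-1.25, 0.5]
g(-0.375) = -2.041016 < 0, so the root lies in [-1.25, -0.375]
g(-0.8125) = -0.9558 < 0, so the root lies in [-1.25, -0.8125]
g(-1.03125) = 0.1924 > 0, so the root lies in [-1.03125, -0.8125]
g(-0.921875) = -0.4387 < 0, so the root lies in [-1.03125, -0.921875]

-1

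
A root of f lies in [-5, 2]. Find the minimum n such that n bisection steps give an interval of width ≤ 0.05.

Width after n steps is 7/2^n. Need 2^n ≥ 7/0.05 = 140.
2^7 = 128 < 140 ≤ 2^8 = 256, so n = 8.

8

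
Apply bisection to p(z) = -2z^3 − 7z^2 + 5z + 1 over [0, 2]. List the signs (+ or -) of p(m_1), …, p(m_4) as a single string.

-+-+

midpoint 1: p = -3 < 0 → [0, 1]
midpoint 0.5: p = 1.5 > 0 → [0.5, 1]
midpoint 0.75: p = -0.03125 < 0 → [0.5, 0.75]
midpoint 0.625: p = 0.9023 > 0 → [0.625, 0.75]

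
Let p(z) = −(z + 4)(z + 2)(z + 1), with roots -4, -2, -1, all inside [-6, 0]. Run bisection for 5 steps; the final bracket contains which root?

midpoint -3: p = -2 < 0 → [-6, -3]
midpoint -4.5: p = 4.375 > 0 → [-4.5, -3]
midpoint -3.75: p = -1.203125 < 0 → [-4.5, -3.75]
midpoint -4.125: p = 0.8301 > 0 → [-4.125, -3.75]
midpoint -3.9375: p = -0.3557 < 0 → [-4.125, -3.9375]

-4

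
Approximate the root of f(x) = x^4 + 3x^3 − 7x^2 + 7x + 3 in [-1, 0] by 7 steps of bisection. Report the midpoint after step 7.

-0.3203125

x = -0.5 gives f = -2.5625, negative; keep [-0.5, 0]
x = -0.25 gives f = 0.769531, positive; keep [-0.5, -0.25]
x = -0.375 gives f = -0.747803, negative; keep [-0.375, -0.25]
x = -0.3125 gives f = 0.0469, positive; keep [-0.375, -0.3125]
x = -0.34375 gives f = -0.3413, negative; keep [-0.34375, -0.3125]
x = -0.328125 gives f = -0.1449, negative; keep [-0.328125, -0.3125]
x = -0.3203125 gives f = -0.0485, negative; keep [-0.3203125, -0.3125]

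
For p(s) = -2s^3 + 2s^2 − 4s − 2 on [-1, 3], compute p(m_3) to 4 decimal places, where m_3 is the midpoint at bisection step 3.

s = 1 gives p = -6, negative; keep [-1, 1]
s = 0 gives p = -2, negative; keep [-1, 0]
s = -0.5 gives p = 0.75, positive; keep [-0.5, 0]

0.7500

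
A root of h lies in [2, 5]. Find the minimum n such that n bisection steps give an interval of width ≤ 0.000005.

20

Width after n steps is 3/2^n. Need 2^n ≥ 3/0.000005 = 600000.
2^19 = 524288 < 600000 ≤ 2^20 = 1048576, so n = 20.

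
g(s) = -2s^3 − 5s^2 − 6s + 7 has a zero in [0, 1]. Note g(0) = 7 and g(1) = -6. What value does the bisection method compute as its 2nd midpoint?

0.75

m = 0.5, g(m) = 2.5 (+); new bracket [0.5, 1]
m = 0.75, g(m) = -1.15625 (−); new bracket [0.5, 0.75]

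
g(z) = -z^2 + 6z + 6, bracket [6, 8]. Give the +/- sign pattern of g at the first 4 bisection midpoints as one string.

g(7) = -1 < 0, so the root lies in [6, 7]
g(6.5) = 2.75 > 0, so the root lies in [6.5, 7]
g(6.75) = 0.9375 > 0, so the root lies in [6.75, 7]
g(6.875) = -0.0156 < 0, so the root lies in [6.75, 6.875]

-++-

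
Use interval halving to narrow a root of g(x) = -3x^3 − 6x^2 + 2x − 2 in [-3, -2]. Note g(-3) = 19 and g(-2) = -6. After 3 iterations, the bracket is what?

[-2.5, -2.375]

g(-2.5) = 2.375 > 0, so the root lies in [-2.5, -2]
g(-2.25) = -2.703125 < 0, so the root lies in [-2.5, -2.25]
g(-2.375) = -0.404297 < 0, so the root lies in [-2.5, -2.375]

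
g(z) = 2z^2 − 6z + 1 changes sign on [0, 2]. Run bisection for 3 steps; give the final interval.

[0, 0.25]

m = 1, g(m) = -3 (−); new bracket [0, 1]
m = 0.5, g(m) = -1.5 (−); new bracket [0, 0.5]
m = 0.25, g(m) = -0.375 (−); new bracket [0, 0.25]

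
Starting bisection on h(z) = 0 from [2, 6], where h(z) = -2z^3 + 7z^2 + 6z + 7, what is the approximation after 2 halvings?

5

z = 4 gives h = 15, positive; keep [4, 6]
z = 5 gives h = -38, negative; keep [4, 5]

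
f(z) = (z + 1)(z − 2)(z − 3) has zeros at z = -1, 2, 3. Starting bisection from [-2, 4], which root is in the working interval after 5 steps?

-1

f(1) = 4 > 0, so the root lies in [-2, 1]
f(-0.5) = 4.375 > 0, so the root lies in [-2, -0.5]
f(-1.25) = -3.453125 < 0, so the root lies in [-1.25, -0.5]
f(-0.875) = 1.3926 > 0, so the root lies in [-1.25, -0.875]
f(-1.0625) = -0.7776 < 0, so the root lies in [-1.0625, -0.875]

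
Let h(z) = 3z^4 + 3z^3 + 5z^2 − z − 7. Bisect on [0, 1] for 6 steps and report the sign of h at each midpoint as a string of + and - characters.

---+++

z = 0.5 gives h = -5.6875, negative; keep [0.5, 1]
z = 0.75 gives h = -2.722656, negative; keep [0.75, 1]
z = 0.875 gives h = -0.278564, negative; keep [0.875, 1]
z = 0.9375 gives h = 1.2464, positive; keep [0.875, 0.9375]
z = 0.90625 gives h = 0.4566, positive; keep [0.875, 0.90625]
z = 0.890625 gives h = 0.0824, positive; keep [0.875, 0.890625]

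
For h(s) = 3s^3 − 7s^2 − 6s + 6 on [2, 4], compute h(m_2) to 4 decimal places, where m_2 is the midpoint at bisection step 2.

midpoint 3: h = 6 > 0 → [2, 3]
midpoint 2.5: h = -5.875 < 0 → [2.5, 3]

-5.8750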